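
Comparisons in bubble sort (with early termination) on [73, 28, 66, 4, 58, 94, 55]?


Algorithm: bubble sort (with early termination)
Input: [73, 28, 66, 4, 58, 94, 55]
Sorted: [4, 28, 55, 58, 66, 73, 94]

20


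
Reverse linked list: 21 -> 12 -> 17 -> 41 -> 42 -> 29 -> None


Step 1: curr=21, set curr.next=prev(None) | reversed so far: 21
Step 2: curr=12, set curr.next=prev(21) | reversed so far: 12 -> 21
Step 3: curr=17, set curr.next=prev(12) | reversed so far: 17 -> 12 -> 21
Step 4: curr=41, set curr.next=prev(17) | reversed so far: 41 -> 17 -> 12 -> 21
Step 5: curr=42, set curr.next=prev(41) | reversed so far: 42 -> 41 -> 17 -> 12 -> 21
Step 6: curr=29, set curr.next=prev(42) | reversed so far: 29 -> 42 -> 41 -> 17 -> 12 -> 21

29 -> 42 -> 41 -> 17 -> 12 -> 21 -> None


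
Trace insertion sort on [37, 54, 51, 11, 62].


Initial: [37, 54, 51, 11, 62]
Insert 54: [37, 54, 51, 11, 62]
Insert 51: [37, 51, 54, 11, 62]
Insert 11: [11, 37, 51, 54, 62]
Insert 62: [11, 37, 51, 54, 62]

Sorted: [11, 37, 51, 54, 62]


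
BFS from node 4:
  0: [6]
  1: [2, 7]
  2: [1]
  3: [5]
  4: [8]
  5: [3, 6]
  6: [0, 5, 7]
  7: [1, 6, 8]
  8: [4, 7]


Visit 4, enqueue [8]
Visit 8, enqueue [7]
Visit 7, enqueue [1, 6]
Visit 1, enqueue [2]
Visit 6, enqueue [0, 5]
Visit 2, enqueue []
Visit 0, enqueue []
Visit 5, enqueue [3]
Visit 3, enqueue []

BFS order: [4, 8, 7, 1, 6, 2, 0, 5, 3]


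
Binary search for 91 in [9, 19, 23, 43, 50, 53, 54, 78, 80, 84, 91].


Step 1: lo=0, hi=10, mid=5, val=53
Step 2: lo=6, hi=10, mid=8, val=80
Step 3: lo=9, hi=10, mid=9, val=84
Step 4: lo=10, hi=10, mid=10, val=91

Found at index 10


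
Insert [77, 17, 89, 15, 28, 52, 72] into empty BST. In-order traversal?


Insert 77: root
Insert 17: L from 77
Insert 89: R from 77
Insert 15: L from 77 -> L from 17
Insert 28: L from 77 -> R from 17
Insert 52: L from 77 -> R from 17 -> R from 28
Insert 72: L from 77 -> R from 17 -> R from 28 -> R from 52

In-order: [15, 17, 28, 52, 72, 77, 89]


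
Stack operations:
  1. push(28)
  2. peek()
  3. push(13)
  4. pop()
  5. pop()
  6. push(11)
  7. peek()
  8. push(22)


push(28) -> [28]
peek()->28
push(13) -> [28, 13]
pop()->13, [28]
pop()->28, []
push(11) -> [11]
peek()->11
push(22) -> [11, 22]

Final stack: [11, 22]


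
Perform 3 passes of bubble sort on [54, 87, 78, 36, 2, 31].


Initial: [54, 87, 78, 36, 2, 31]
Pass 1: [54, 78, 36, 2, 31, 87] (4 swaps)
Pass 2: [54, 36, 2, 31, 78, 87] (3 swaps)
Pass 3: [36, 2, 31, 54, 78, 87] (3 swaps)

After 3 passes: [36, 2, 31, 54, 78, 87]


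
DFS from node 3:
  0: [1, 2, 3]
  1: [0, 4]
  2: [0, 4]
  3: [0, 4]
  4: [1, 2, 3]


Visit 3, push [4, 0]
Visit 0, push [2, 1]
Visit 1, push [4]
Visit 4, push [2]
Visit 2, push []

DFS order: [3, 0, 1, 4, 2]


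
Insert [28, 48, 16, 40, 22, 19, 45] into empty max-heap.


Insert 28: [28]
Insert 48: [48, 28]
Insert 16: [48, 28, 16]
Insert 40: [48, 40, 16, 28]
Insert 22: [48, 40, 16, 28, 22]
Insert 19: [48, 40, 19, 28, 22, 16]
Insert 45: [48, 40, 45, 28, 22, 16, 19]

Final heap: [48, 40, 45, 28, 22, 16, 19]


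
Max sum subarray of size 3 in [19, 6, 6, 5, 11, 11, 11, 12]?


[0:3]: 31
[1:4]: 17
[2:5]: 22
[3:6]: 27
[4:7]: 33
[5:8]: 34

Max: 34 at [5:8]


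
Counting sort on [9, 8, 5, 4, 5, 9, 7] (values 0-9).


Input: [9, 8, 5, 4, 5, 9, 7]
Counts: [0, 0, 0, 0, 1, 2, 0, 1, 1, 2]

Sorted: [4, 5, 5, 7, 8, 9, 9]


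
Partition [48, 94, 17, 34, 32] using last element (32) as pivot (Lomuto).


Pivot: 32
  17 <= 32: swap -> [17, 94, 48, 34, 32]
Place pivot at 1: [17, 32, 48, 34, 94]

Partitioned: [17, 32, 48, 34, 94]


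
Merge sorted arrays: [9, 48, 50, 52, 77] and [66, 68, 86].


Take 9 from A
Take 48 from A
Take 50 from A
Take 52 from A
Take 66 from B
Take 68 from B
Take 77 from A

Merged: [9, 48, 50, 52, 66, 68, 77, 86]


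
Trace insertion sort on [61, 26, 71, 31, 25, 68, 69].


Initial: [61, 26, 71, 31, 25, 68, 69]
Insert 26: [26, 61, 71, 31, 25, 68, 69]
Insert 71: [26, 61, 71, 31, 25, 68, 69]
Insert 31: [26, 31, 61, 71, 25, 68, 69]
Insert 25: [25, 26, 31, 61, 71, 68, 69]
Insert 68: [25, 26, 31, 61, 68, 71, 69]
Insert 69: [25, 26, 31, 61, 68, 69, 71]

Sorted: [25, 26, 31, 61, 68, 69, 71]


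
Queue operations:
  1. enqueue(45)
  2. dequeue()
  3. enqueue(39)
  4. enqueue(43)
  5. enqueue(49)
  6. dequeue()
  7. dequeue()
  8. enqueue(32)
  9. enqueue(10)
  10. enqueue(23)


enqueue(45) -> [45]
dequeue()->45, []
enqueue(39) -> [39]
enqueue(43) -> [39, 43]
enqueue(49) -> [39, 43, 49]
dequeue()->39, [43, 49]
dequeue()->43, [49]
enqueue(32) -> [49, 32]
enqueue(10) -> [49, 32, 10]
enqueue(23) -> [49, 32, 10, 23]

Final queue: [49, 32, 10, 23]


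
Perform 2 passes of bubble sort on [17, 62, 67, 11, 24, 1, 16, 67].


Initial: [17, 62, 67, 11, 24, 1, 16, 67]
Pass 1: [17, 62, 11, 24, 1, 16, 67, 67] (4 swaps)
Pass 2: [17, 11, 24, 1, 16, 62, 67, 67] (4 swaps)

After 2 passes: [17, 11, 24, 1, 16, 62, 67, 67]


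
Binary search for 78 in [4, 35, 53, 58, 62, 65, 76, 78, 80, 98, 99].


Step 1: lo=0, hi=10, mid=5, val=65
Step 2: lo=6, hi=10, mid=8, val=80
Step 3: lo=6, hi=7, mid=6, val=76
Step 4: lo=7, hi=7, mid=7, val=78

Found at index 7


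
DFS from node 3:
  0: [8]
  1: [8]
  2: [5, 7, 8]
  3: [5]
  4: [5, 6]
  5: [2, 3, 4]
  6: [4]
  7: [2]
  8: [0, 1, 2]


Visit 3, push [5]
Visit 5, push [4, 2]
Visit 2, push [8, 7]
Visit 7, push []
Visit 8, push [1, 0]
Visit 0, push []
Visit 1, push []
Visit 4, push [6]
Visit 6, push []

DFS order: [3, 5, 2, 7, 8, 0, 1, 4, 6]


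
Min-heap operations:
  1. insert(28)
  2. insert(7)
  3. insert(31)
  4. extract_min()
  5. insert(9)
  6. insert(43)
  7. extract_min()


insert(28) -> [28]
insert(7) -> [7, 28]
insert(31) -> [7, 28, 31]
extract_min()->7, [28, 31]
insert(9) -> [9, 31, 28]
insert(43) -> [9, 31, 28, 43]
extract_min()->9, [28, 31, 43]

Final heap: [28, 31, 43]


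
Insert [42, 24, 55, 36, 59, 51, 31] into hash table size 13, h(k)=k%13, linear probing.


Insert 42: h=3 -> slot 3
Insert 24: h=11 -> slot 11
Insert 55: h=3, 1 probes -> slot 4
Insert 36: h=10 -> slot 10
Insert 59: h=7 -> slot 7
Insert 51: h=12 -> slot 12
Insert 31: h=5 -> slot 5

Table: [None, None, None, 42, 55, 31, None, 59, None, None, 36, 24, 51]


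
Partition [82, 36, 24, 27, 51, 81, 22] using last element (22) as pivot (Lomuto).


Pivot: 22
Place pivot at 0: [22, 36, 24, 27, 51, 81, 82]

Partitioned: [22, 36, 24, 27, 51, 81, 82]


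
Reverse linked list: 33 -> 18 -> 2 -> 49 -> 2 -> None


Step 1: curr=33, set curr.next=prev(None) | reversed so far: 33
Step 2: curr=18, set curr.next=prev(33) | reversed so far: 18 -> 33
Step 3: curr=2, set curr.next=prev(18) | reversed so far: 2 -> 18 -> 33
Step 4: curr=49, set curr.next=prev(2) | reversed so far: 49 -> 2 -> 18 -> 33
Step 5: curr=2, set curr.next=prev(49) | reversed so far: 2 -> 49 -> 2 -> 18 -> 33

2 -> 49 -> 2 -> 18 -> 33 -> None


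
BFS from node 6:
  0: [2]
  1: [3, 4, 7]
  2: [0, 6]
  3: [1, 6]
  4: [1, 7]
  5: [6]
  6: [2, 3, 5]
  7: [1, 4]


Visit 6, enqueue [2, 3, 5]
Visit 2, enqueue [0]
Visit 3, enqueue [1]
Visit 5, enqueue []
Visit 0, enqueue []
Visit 1, enqueue [4, 7]
Visit 4, enqueue []
Visit 7, enqueue []

BFS order: [6, 2, 3, 5, 0, 1, 4, 7]


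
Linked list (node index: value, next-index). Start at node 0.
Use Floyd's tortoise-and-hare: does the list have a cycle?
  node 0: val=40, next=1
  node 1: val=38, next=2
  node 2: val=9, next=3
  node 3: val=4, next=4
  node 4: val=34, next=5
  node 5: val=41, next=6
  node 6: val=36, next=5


Floyd's tortoise (slow, +1) and hare (fast, +2):
  init: slow=0, fast=0
  step 1: slow=1, fast=2
  step 2: slow=2, fast=4
  step 3: slow=3, fast=6
  step 4: slow=4, fast=6
  step 5: slow=5, fast=6
  step 6: slow=6, fast=6
  slow == fast at node 6: cycle detected

Cycle: yes


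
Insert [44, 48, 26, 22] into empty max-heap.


Insert 44: [44]
Insert 48: [48, 44]
Insert 26: [48, 44, 26]
Insert 22: [48, 44, 26, 22]

Final heap: [48, 44, 26, 22]


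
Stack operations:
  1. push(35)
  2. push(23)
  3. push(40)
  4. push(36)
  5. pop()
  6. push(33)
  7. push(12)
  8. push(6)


push(35) -> [35]
push(23) -> [35, 23]
push(40) -> [35, 23, 40]
push(36) -> [35, 23, 40, 36]
pop()->36, [35, 23, 40]
push(33) -> [35, 23, 40, 33]
push(12) -> [35, 23, 40, 33, 12]
push(6) -> [35, 23, 40, 33, 12, 6]

Final stack: [35, 23, 40, 33, 12, 6]


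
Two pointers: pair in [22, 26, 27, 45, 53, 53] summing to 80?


lo=0(22)+hi=5(53)=75
lo=1(26)+hi=5(53)=79
lo=2(27)+hi=5(53)=80

Yes: 27+53=80


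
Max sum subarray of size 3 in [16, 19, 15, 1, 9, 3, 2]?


[0:3]: 50
[1:4]: 35
[2:5]: 25
[3:6]: 13
[4:7]: 14

Max: 50 at [0:3]


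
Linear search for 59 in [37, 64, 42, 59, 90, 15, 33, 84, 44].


i=0: 37!=59
i=1: 64!=59
i=2: 42!=59
i=3: 59==59 found!

Found at 3, 4 comps


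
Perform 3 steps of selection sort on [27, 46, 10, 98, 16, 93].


Initial: [27, 46, 10, 98, 16, 93]
Step 1: min=10 at 2
  Swap: [10, 46, 27, 98, 16, 93]
Step 2: min=16 at 4
  Swap: [10, 16, 27, 98, 46, 93]
Step 3: min=27 at 2
  Swap: [10, 16, 27, 98, 46, 93]

After 3 steps: [10, 16, 27, 98, 46, 93]


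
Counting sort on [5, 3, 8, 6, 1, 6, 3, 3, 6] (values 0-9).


Input: [5, 3, 8, 6, 1, 6, 3, 3, 6]
Counts: [0, 1, 0, 3, 0, 1, 3, 0, 1, 0]

Sorted: [1, 3, 3, 3, 5, 6, 6, 6, 8]


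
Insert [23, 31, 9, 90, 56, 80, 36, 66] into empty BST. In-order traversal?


Insert 23: root
Insert 31: R from 23
Insert 9: L from 23
Insert 90: R from 23 -> R from 31
Insert 56: R from 23 -> R from 31 -> L from 90
Insert 80: R from 23 -> R from 31 -> L from 90 -> R from 56
Insert 36: R from 23 -> R from 31 -> L from 90 -> L from 56
Insert 66: R from 23 -> R from 31 -> L from 90 -> R from 56 -> L from 80

In-order: [9, 23, 31, 36, 56, 66, 80, 90]


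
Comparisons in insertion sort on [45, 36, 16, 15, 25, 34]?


Algorithm: insertion sort
Input: [45, 36, 16, 15, 25, 34]
Sorted: [15, 16, 25, 34, 36, 45]

12


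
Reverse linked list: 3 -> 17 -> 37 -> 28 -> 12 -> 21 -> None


Step 1: curr=3, set curr.next=prev(None) | reversed so far: 3
Step 2: curr=17, set curr.next=prev(3) | reversed so far: 17 -> 3
Step 3: curr=37, set curr.next=prev(17) | reversed so far: 37 -> 17 -> 3
Step 4: curr=28, set curr.next=prev(37) | reversed so far: 28 -> 37 -> 17 -> 3
Step 5: curr=12, set curr.next=prev(28) | reversed so far: 12 -> 28 -> 37 -> 17 -> 3
Step 6: curr=21, set curr.next=prev(12) | reversed so far: 21 -> 12 -> 28 -> 37 -> 17 -> 3

21 -> 12 -> 28 -> 37 -> 17 -> 3 -> None


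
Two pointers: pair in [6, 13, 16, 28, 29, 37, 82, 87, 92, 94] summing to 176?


lo=0(6)+hi=9(94)=100
lo=1(13)+hi=9(94)=107
lo=2(16)+hi=9(94)=110
lo=3(28)+hi=9(94)=122
lo=4(29)+hi=9(94)=123
lo=5(37)+hi=9(94)=131
lo=6(82)+hi=9(94)=176

Yes: 82+94=176


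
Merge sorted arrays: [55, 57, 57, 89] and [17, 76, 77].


Take 17 from B
Take 55 from A
Take 57 from A
Take 57 from A
Take 76 from B
Take 77 from B

Merged: [17, 55, 57, 57, 76, 77, 89]


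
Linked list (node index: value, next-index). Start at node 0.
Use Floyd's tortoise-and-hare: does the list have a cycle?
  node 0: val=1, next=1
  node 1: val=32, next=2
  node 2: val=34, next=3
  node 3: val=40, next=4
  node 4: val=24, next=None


Floyd's tortoise (slow, +1) and hare (fast, +2):
  init: slow=0, fast=0
  step 1: slow=1, fast=2
  step 2: slow=2, fast=4
  step 3: fast -> None, no cycle

Cycle: no


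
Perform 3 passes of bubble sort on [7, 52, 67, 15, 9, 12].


Initial: [7, 52, 67, 15, 9, 12]
Pass 1: [7, 52, 15, 9, 12, 67] (3 swaps)
Pass 2: [7, 15, 9, 12, 52, 67] (3 swaps)
Pass 3: [7, 9, 12, 15, 52, 67] (2 swaps)

After 3 passes: [7, 9, 12, 15, 52, 67]


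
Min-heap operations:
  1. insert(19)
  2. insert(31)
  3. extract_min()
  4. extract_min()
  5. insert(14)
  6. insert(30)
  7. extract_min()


insert(19) -> [19]
insert(31) -> [19, 31]
extract_min()->19, [31]
extract_min()->31, []
insert(14) -> [14]
insert(30) -> [14, 30]
extract_min()->14, [30]

Final heap: [30]


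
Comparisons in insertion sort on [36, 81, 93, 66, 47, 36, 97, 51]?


Algorithm: insertion sort
Input: [36, 81, 93, 66, 47, 36, 97, 51]
Sorted: [36, 36, 47, 51, 66, 81, 93, 97]

20


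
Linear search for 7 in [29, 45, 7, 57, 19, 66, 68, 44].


i=0: 29!=7
i=1: 45!=7
i=2: 7==7 found!

Found at 2, 3 comps


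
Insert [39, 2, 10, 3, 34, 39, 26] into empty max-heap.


Insert 39: [39]
Insert 2: [39, 2]
Insert 10: [39, 2, 10]
Insert 3: [39, 3, 10, 2]
Insert 34: [39, 34, 10, 2, 3]
Insert 39: [39, 34, 39, 2, 3, 10]
Insert 26: [39, 34, 39, 2, 3, 10, 26]

Final heap: [39, 34, 39, 2, 3, 10, 26]


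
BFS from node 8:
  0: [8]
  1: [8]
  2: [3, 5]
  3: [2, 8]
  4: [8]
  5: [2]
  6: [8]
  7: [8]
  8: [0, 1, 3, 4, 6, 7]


Visit 8, enqueue [0, 1, 3, 4, 6, 7]
Visit 0, enqueue []
Visit 1, enqueue []
Visit 3, enqueue [2]
Visit 4, enqueue []
Visit 6, enqueue []
Visit 7, enqueue []
Visit 2, enqueue [5]
Visit 5, enqueue []

BFS order: [8, 0, 1, 3, 4, 6, 7, 2, 5]


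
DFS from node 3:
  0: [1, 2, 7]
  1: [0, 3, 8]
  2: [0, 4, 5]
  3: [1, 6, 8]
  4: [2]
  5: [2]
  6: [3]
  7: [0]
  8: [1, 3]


Visit 3, push [8, 6, 1]
Visit 1, push [8, 0]
Visit 0, push [7, 2]
Visit 2, push [5, 4]
Visit 4, push []
Visit 5, push []
Visit 7, push []
Visit 8, push []
Visit 6, push []

DFS order: [3, 1, 0, 2, 4, 5, 7, 8, 6]


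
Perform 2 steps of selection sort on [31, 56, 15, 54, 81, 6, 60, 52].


Initial: [31, 56, 15, 54, 81, 6, 60, 52]
Step 1: min=6 at 5
  Swap: [6, 56, 15, 54, 81, 31, 60, 52]
Step 2: min=15 at 2
  Swap: [6, 15, 56, 54, 81, 31, 60, 52]

After 2 steps: [6, 15, 56, 54, 81, 31, 60, 52]


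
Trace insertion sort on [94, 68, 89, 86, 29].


Initial: [94, 68, 89, 86, 29]
Insert 68: [68, 94, 89, 86, 29]
Insert 89: [68, 89, 94, 86, 29]
Insert 86: [68, 86, 89, 94, 29]
Insert 29: [29, 68, 86, 89, 94]

Sorted: [29, 68, 86, 89, 94]


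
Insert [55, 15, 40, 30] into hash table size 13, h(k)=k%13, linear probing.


Insert 55: h=3 -> slot 3
Insert 15: h=2 -> slot 2
Insert 40: h=1 -> slot 1
Insert 30: h=4 -> slot 4

Table: [None, 40, 15, 55, 30, None, None, None, None, None, None, None, None]


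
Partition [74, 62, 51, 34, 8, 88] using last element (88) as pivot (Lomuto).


Pivot: 88
  74 <= 88: advance i (no swap)
  62 <= 88: advance i (no swap)
  51 <= 88: advance i (no swap)
  34 <= 88: advance i (no swap)
  8 <= 88: advance i (no swap)
Place pivot at 5: [74, 62, 51, 34, 8, 88]

Partitioned: [74, 62, 51, 34, 8, 88]


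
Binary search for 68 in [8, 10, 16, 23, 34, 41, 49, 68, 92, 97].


Step 1: lo=0, hi=9, mid=4, val=34
Step 2: lo=5, hi=9, mid=7, val=68

Found at index 7


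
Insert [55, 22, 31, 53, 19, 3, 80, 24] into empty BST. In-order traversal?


Insert 55: root
Insert 22: L from 55
Insert 31: L from 55 -> R from 22
Insert 53: L from 55 -> R from 22 -> R from 31
Insert 19: L from 55 -> L from 22
Insert 3: L from 55 -> L from 22 -> L from 19
Insert 80: R from 55
Insert 24: L from 55 -> R from 22 -> L from 31

In-order: [3, 19, 22, 24, 31, 53, 55, 80]


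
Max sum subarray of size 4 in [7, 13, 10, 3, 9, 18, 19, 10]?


[0:4]: 33
[1:5]: 35
[2:6]: 40
[3:7]: 49
[4:8]: 56

Max: 56 at [4:8]


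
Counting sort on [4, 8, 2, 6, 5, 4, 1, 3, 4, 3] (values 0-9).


Input: [4, 8, 2, 6, 5, 4, 1, 3, 4, 3]
Counts: [0, 1, 1, 2, 3, 1, 1, 0, 1, 0]

Sorted: [1, 2, 3, 3, 4, 4, 4, 5, 6, 8]


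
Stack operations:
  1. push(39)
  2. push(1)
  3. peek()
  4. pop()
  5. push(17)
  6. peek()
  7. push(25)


push(39) -> [39]
push(1) -> [39, 1]
peek()->1
pop()->1, [39]
push(17) -> [39, 17]
peek()->17
push(25) -> [39, 17, 25]

Final stack: [39, 17, 25]


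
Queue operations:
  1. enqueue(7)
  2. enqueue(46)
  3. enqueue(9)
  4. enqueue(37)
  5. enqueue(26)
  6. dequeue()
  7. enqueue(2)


enqueue(7) -> [7]
enqueue(46) -> [7, 46]
enqueue(9) -> [7, 46, 9]
enqueue(37) -> [7, 46, 9, 37]
enqueue(26) -> [7, 46, 9, 37, 26]
dequeue()->7, [46, 9, 37, 26]
enqueue(2) -> [46, 9, 37, 26, 2]

Final queue: [46, 9, 37, 26, 2]


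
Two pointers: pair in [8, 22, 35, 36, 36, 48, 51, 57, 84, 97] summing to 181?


lo=0(8)+hi=9(97)=105
lo=1(22)+hi=9(97)=119
lo=2(35)+hi=9(97)=132
lo=3(36)+hi=9(97)=133
lo=4(36)+hi=9(97)=133
lo=5(48)+hi=9(97)=145
lo=6(51)+hi=9(97)=148
lo=7(57)+hi=9(97)=154
lo=8(84)+hi=9(97)=181

Yes: 84+97=181


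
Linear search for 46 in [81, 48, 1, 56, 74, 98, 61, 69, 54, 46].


i=0: 81!=46
i=1: 48!=46
i=2: 1!=46
i=3: 56!=46
i=4: 74!=46
i=5: 98!=46
i=6: 61!=46
i=7: 69!=46
i=8: 54!=46
i=9: 46==46 found!

Found at 9, 10 comps


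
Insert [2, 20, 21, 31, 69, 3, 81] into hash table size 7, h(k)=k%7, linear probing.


Insert 2: h=2 -> slot 2
Insert 20: h=6 -> slot 6
Insert 21: h=0 -> slot 0
Insert 31: h=3 -> slot 3
Insert 69: h=6, 2 probes -> slot 1
Insert 3: h=3, 1 probes -> slot 4
Insert 81: h=4, 1 probes -> slot 5

Table: [21, 69, 2, 31, 3, 81, 20]


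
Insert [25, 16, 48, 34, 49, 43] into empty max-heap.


Insert 25: [25]
Insert 16: [25, 16]
Insert 48: [48, 16, 25]
Insert 34: [48, 34, 25, 16]
Insert 49: [49, 48, 25, 16, 34]
Insert 43: [49, 48, 43, 16, 34, 25]

Final heap: [49, 48, 43, 16, 34, 25]


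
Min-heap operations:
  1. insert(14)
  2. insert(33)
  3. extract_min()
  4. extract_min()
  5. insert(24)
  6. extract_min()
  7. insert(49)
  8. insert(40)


insert(14) -> [14]
insert(33) -> [14, 33]
extract_min()->14, [33]
extract_min()->33, []
insert(24) -> [24]
extract_min()->24, []
insert(49) -> [49]
insert(40) -> [40, 49]

Final heap: [40, 49]


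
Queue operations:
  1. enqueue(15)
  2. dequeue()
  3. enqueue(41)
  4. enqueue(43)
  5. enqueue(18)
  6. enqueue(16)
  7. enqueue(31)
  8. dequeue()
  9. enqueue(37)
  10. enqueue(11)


enqueue(15) -> [15]
dequeue()->15, []
enqueue(41) -> [41]
enqueue(43) -> [41, 43]
enqueue(18) -> [41, 43, 18]
enqueue(16) -> [41, 43, 18, 16]
enqueue(31) -> [41, 43, 18, 16, 31]
dequeue()->41, [43, 18, 16, 31]
enqueue(37) -> [43, 18, 16, 31, 37]
enqueue(11) -> [43, 18, 16, 31, 37, 11]

Final queue: [43, 18, 16, 31, 37, 11]


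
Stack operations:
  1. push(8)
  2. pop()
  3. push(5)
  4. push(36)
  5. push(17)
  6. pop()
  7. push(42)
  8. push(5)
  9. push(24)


push(8) -> [8]
pop()->8, []
push(5) -> [5]
push(36) -> [5, 36]
push(17) -> [5, 36, 17]
pop()->17, [5, 36]
push(42) -> [5, 36, 42]
push(5) -> [5, 36, 42, 5]
push(24) -> [5, 36, 42, 5, 24]

Final stack: [5, 36, 42, 5, 24]


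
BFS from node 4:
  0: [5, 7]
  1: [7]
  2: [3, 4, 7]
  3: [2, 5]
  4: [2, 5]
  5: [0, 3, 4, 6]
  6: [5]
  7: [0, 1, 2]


Visit 4, enqueue [2, 5]
Visit 2, enqueue [3, 7]
Visit 5, enqueue [0, 6]
Visit 3, enqueue []
Visit 7, enqueue [1]
Visit 0, enqueue []
Visit 6, enqueue []
Visit 1, enqueue []

BFS order: [4, 2, 5, 3, 7, 0, 6, 1]


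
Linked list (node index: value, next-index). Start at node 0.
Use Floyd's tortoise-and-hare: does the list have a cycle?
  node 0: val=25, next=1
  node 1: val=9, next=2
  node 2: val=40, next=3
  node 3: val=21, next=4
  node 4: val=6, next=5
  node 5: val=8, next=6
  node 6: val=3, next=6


Floyd's tortoise (slow, +1) and hare (fast, +2):
  init: slow=0, fast=0
  step 1: slow=1, fast=2
  step 2: slow=2, fast=4
  step 3: slow=3, fast=6
  step 4: slow=4, fast=6
  step 5: slow=5, fast=6
  step 6: slow=6, fast=6
  slow == fast at node 6: cycle detected

Cycle: yes


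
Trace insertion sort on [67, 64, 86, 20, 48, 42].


Initial: [67, 64, 86, 20, 48, 42]
Insert 64: [64, 67, 86, 20, 48, 42]
Insert 86: [64, 67, 86, 20, 48, 42]
Insert 20: [20, 64, 67, 86, 48, 42]
Insert 48: [20, 48, 64, 67, 86, 42]
Insert 42: [20, 42, 48, 64, 67, 86]

Sorted: [20, 42, 48, 64, 67, 86]


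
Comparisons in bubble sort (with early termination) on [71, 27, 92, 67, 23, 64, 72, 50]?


Algorithm: bubble sort (with early termination)
Input: [71, 27, 92, 67, 23, 64, 72, 50]
Sorted: [23, 27, 50, 64, 67, 71, 72, 92]

27


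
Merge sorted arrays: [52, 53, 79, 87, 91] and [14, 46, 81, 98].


Take 14 from B
Take 46 from B
Take 52 from A
Take 53 from A
Take 79 from A
Take 81 from B
Take 87 from A
Take 91 from A

Merged: [14, 46, 52, 53, 79, 81, 87, 91, 98]


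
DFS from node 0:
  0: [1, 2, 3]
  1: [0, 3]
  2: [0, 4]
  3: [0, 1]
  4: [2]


Visit 0, push [3, 2, 1]
Visit 1, push [3]
Visit 3, push []
Visit 2, push [4]
Visit 4, push []

DFS order: [0, 1, 3, 2, 4]


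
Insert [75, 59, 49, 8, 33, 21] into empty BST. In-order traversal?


Insert 75: root
Insert 59: L from 75
Insert 49: L from 75 -> L from 59
Insert 8: L from 75 -> L from 59 -> L from 49
Insert 33: L from 75 -> L from 59 -> L from 49 -> R from 8
Insert 21: L from 75 -> L from 59 -> L from 49 -> R from 8 -> L from 33

In-order: [8, 21, 33, 49, 59, 75]


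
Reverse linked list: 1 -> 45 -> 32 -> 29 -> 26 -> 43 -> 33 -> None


Step 1: curr=1, set curr.next=prev(None) | reversed so far: 1
Step 2: curr=45, set curr.next=prev(1) | reversed so far: 45 -> 1
Step 3: curr=32, set curr.next=prev(45) | reversed so far: 32 -> 45 -> 1
Step 4: curr=29, set curr.next=prev(32) | reversed so far: 29 -> 32 -> 45 -> 1
Step 5: curr=26, set curr.next=prev(29) | reversed so far: 26 -> 29 -> 32 -> 45 -> 1
Step 6: curr=43, set curr.next=prev(26) | reversed so far: 43 -> 26 -> 29 -> 32 -> 45 -> 1
Step 7: curr=33, set curr.next=prev(43) | reversed so far: 33 -> 43 -> 26 -> 29 -> 32 -> 45 -> 1

33 -> 43 -> 26 -> 29 -> 32 -> 45 -> 1 -> None


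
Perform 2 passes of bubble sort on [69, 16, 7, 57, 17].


Initial: [69, 16, 7, 57, 17]
Pass 1: [16, 7, 57, 17, 69] (4 swaps)
Pass 2: [7, 16, 17, 57, 69] (2 swaps)

After 2 passes: [7, 16, 17, 57, 69]


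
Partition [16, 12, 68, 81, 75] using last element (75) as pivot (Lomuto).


Pivot: 75
  16 <= 75: advance i (no swap)
  12 <= 75: advance i (no swap)
  68 <= 75: advance i (no swap)
Place pivot at 3: [16, 12, 68, 75, 81]

Partitioned: [16, 12, 68, 75, 81]


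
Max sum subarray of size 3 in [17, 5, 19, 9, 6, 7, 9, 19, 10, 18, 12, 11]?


[0:3]: 41
[1:4]: 33
[2:5]: 34
[3:6]: 22
[4:7]: 22
[5:8]: 35
[6:9]: 38
[7:10]: 47
[8:11]: 40
[9:12]: 41

Max: 47 at [7:10]


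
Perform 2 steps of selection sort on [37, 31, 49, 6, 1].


Initial: [37, 31, 49, 6, 1]
Step 1: min=1 at 4
  Swap: [1, 31, 49, 6, 37]
Step 2: min=6 at 3
  Swap: [1, 6, 49, 31, 37]

After 2 steps: [1, 6, 49, 31, 37]


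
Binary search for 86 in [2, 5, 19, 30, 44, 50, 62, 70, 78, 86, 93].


Step 1: lo=0, hi=10, mid=5, val=50
Step 2: lo=6, hi=10, mid=8, val=78
Step 3: lo=9, hi=10, mid=9, val=86

Found at index 9


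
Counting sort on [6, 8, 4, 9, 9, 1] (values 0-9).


Input: [6, 8, 4, 9, 9, 1]
Counts: [0, 1, 0, 0, 1, 0, 1, 0, 1, 2]

Sorted: [1, 4, 6, 8, 9, 9]


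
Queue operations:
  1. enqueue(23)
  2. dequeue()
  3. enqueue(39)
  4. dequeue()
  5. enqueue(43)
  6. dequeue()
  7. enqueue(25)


enqueue(23) -> [23]
dequeue()->23, []
enqueue(39) -> [39]
dequeue()->39, []
enqueue(43) -> [43]
dequeue()->43, []
enqueue(25) -> [25]

Final queue: [25]


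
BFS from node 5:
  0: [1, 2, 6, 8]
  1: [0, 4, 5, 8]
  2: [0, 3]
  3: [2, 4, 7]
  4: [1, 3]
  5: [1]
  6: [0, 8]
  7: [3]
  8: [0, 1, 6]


Visit 5, enqueue [1]
Visit 1, enqueue [0, 4, 8]
Visit 0, enqueue [2, 6]
Visit 4, enqueue [3]
Visit 8, enqueue []
Visit 2, enqueue []
Visit 6, enqueue []
Visit 3, enqueue [7]
Visit 7, enqueue []

BFS order: [5, 1, 0, 4, 8, 2, 6, 3, 7]


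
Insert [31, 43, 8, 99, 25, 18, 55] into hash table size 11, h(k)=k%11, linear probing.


Insert 31: h=9 -> slot 9
Insert 43: h=10 -> slot 10
Insert 8: h=8 -> slot 8
Insert 99: h=0 -> slot 0
Insert 25: h=3 -> slot 3
Insert 18: h=7 -> slot 7
Insert 55: h=0, 1 probes -> slot 1

Table: [99, 55, None, 25, None, None, None, 18, 8, 31, 43]


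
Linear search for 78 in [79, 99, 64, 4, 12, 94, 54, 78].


i=0: 79!=78
i=1: 99!=78
i=2: 64!=78
i=3: 4!=78
i=4: 12!=78
i=5: 94!=78
i=6: 54!=78
i=7: 78==78 found!

Found at 7, 8 comps


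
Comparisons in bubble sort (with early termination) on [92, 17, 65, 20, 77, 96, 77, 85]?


Algorithm: bubble sort (with early termination)
Input: [92, 17, 65, 20, 77, 96, 77, 85]
Sorted: [17, 20, 65, 77, 77, 85, 92, 96]

18


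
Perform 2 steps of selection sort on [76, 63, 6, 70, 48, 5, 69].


Initial: [76, 63, 6, 70, 48, 5, 69]
Step 1: min=5 at 5
  Swap: [5, 63, 6, 70, 48, 76, 69]
Step 2: min=6 at 2
  Swap: [5, 6, 63, 70, 48, 76, 69]

After 2 steps: [5, 6, 63, 70, 48, 76, 69]


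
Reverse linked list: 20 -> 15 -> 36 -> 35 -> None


Step 1: curr=20, set curr.next=prev(None) | reversed so far: 20
Step 2: curr=15, set curr.next=prev(20) | reversed so far: 15 -> 20
Step 3: curr=36, set curr.next=prev(15) | reversed so far: 36 -> 15 -> 20
Step 4: curr=35, set curr.next=prev(36) | reversed so far: 35 -> 36 -> 15 -> 20

35 -> 36 -> 15 -> 20 -> None


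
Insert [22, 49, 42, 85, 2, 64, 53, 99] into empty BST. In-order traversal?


Insert 22: root
Insert 49: R from 22
Insert 42: R from 22 -> L from 49
Insert 85: R from 22 -> R from 49
Insert 2: L from 22
Insert 64: R from 22 -> R from 49 -> L from 85
Insert 53: R from 22 -> R from 49 -> L from 85 -> L from 64
Insert 99: R from 22 -> R from 49 -> R from 85

In-order: [2, 22, 42, 49, 53, 64, 85, 99]


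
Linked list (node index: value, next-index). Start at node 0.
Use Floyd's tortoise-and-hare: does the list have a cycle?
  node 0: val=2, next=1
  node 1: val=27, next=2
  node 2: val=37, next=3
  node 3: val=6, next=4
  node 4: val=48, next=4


Floyd's tortoise (slow, +1) and hare (fast, +2):
  init: slow=0, fast=0
  step 1: slow=1, fast=2
  step 2: slow=2, fast=4
  step 3: slow=3, fast=4
  step 4: slow=4, fast=4
  slow == fast at node 4: cycle detected

Cycle: yes


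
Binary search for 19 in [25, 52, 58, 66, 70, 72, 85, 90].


Step 1: lo=0, hi=7, mid=3, val=66
Step 2: lo=0, hi=2, mid=1, val=52
Step 3: lo=0, hi=0, mid=0, val=25

Not found


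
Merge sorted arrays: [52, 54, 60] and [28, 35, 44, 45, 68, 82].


Take 28 from B
Take 35 from B
Take 44 from B
Take 45 from B
Take 52 from A
Take 54 from A
Take 60 from A

Merged: [28, 35, 44, 45, 52, 54, 60, 68, 82]


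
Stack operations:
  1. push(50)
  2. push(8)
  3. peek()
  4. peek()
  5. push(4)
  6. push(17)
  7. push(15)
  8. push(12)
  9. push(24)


push(50) -> [50]
push(8) -> [50, 8]
peek()->8
peek()->8
push(4) -> [50, 8, 4]
push(17) -> [50, 8, 4, 17]
push(15) -> [50, 8, 4, 17, 15]
push(12) -> [50, 8, 4, 17, 15, 12]
push(24) -> [50, 8, 4, 17, 15, 12, 24]

Final stack: [50, 8, 4, 17, 15, 12, 24]


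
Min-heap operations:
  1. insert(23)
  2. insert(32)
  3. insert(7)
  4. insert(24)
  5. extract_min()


insert(23) -> [23]
insert(32) -> [23, 32]
insert(7) -> [7, 32, 23]
insert(24) -> [7, 24, 23, 32]
extract_min()->7, [23, 24, 32]

Final heap: [23, 24, 32]


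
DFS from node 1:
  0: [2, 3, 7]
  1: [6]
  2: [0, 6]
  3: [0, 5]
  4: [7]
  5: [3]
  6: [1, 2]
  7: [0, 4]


Visit 1, push [6]
Visit 6, push [2]
Visit 2, push [0]
Visit 0, push [7, 3]
Visit 3, push [5]
Visit 5, push []
Visit 7, push [4]
Visit 4, push []

DFS order: [1, 6, 2, 0, 3, 5, 7, 4]


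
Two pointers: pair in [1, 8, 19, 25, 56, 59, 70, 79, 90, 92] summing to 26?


lo=0(1)+hi=9(92)=93
lo=0(1)+hi=8(90)=91
lo=0(1)+hi=7(79)=80
lo=0(1)+hi=6(70)=71
lo=0(1)+hi=5(59)=60
lo=0(1)+hi=4(56)=57
lo=0(1)+hi=3(25)=26

Yes: 1+25=26


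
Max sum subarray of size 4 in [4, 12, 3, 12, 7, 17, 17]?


[0:4]: 31
[1:5]: 34
[2:6]: 39
[3:7]: 53

Max: 53 at [3:7]


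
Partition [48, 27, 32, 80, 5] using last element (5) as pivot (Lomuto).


Pivot: 5
Place pivot at 0: [5, 27, 32, 80, 48]

Partitioned: [5, 27, 32, 80, 48]


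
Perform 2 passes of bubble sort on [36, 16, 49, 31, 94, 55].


Initial: [36, 16, 49, 31, 94, 55]
Pass 1: [16, 36, 31, 49, 55, 94] (3 swaps)
Pass 2: [16, 31, 36, 49, 55, 94] (1 swaps)

After 2 passes: [16, 31, 36, 49, 55, 94]


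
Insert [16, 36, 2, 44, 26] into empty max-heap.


Insert 16: [16]
Insert 36: [36, 16]
Insert 2: [36, 16, 2]
Insert 44: [44, 36, 2, 16]
Insert 26: [44, 36, 2, 16, 26]

Final heap: [44, 36, 2, 16, 26]


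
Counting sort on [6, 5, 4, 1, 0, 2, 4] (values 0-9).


Input: [6, 5, 4, 1, 0, 2, 4]
Counts: [1, 1, 1, 0, 2, 1, 1, 0, 0, 0]

Sorted: [0, 1, 2, 4, 4, 5, 6]


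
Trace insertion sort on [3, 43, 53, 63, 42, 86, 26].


Initial: [3, 43, 53, 63, 42, 86, 26]
Insert 43: [3, 43, 53, 63, 42, 86, 26]
Insert 53: [3, 43, 53, 63, 42, 86, 26]
Insert 63: [3, 43, 53, 63, 42, 86, 26]
Insert 42: [3, 42, 43, 53, 63, 86, 26]
Insert 86: [3, 42, 43, 53, 63, 86, 26]
Insert 26: [3, 26, 42, 43, 53, 63, 86]

Sorted: [3, 26, 42, 43, 53, 63, 86]


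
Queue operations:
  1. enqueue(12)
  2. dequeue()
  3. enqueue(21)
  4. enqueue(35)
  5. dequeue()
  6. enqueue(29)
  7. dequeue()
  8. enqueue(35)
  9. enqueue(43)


enqueue(12) -> [12]
dequeue()->12, []
enqueue(21) -> [21]
enqueue(35) -> [21, 35]
dequeue()->21, [35]
enqueue(29) -> [35, 29]
dequeue()->35, [29]
enqueue(35) -> [29, 35]
enqueue(43) -> [29, 35, 43]

Final queue: [29, 35, 43]


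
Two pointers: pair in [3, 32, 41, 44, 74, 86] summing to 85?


lo=0(3)+hi=5(86)=89
lo=0(3)+hi=4(74)=77
lo=1(32)+hi=4(74)=106
lo=1(32)+hi=3(44)=76
lo=2(41)+hi=3(44)=85

Yes: 41+44=85


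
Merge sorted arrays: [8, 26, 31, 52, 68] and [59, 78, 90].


Take 8 from A
Take 26 from A
Take 31 from A
Take 52 from A
Take 59 from B
Take 68 from A

Merged: [8, 26, 31, 52, 59, 68, 78, 90]


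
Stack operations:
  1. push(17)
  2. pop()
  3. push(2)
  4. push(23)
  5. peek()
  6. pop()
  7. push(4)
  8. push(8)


push(17) -> [17]
pop()->17, []
push(2) -> [2]
push(23) -> [2, 23]
peek()->23
pop()->23, [2]
push(4) -> [2, 4]
push(8) -> [2, 4, 8]

Final stack: [2, 4, 8]


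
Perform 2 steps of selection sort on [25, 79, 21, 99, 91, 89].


Initial: [25, 79, 21, 99, 91, 89]
Step 1: min=21 at 2
  Swap: [21, 79, 25, 99, 91, 89]
Step 2: min=25 at 2
  Swap: [21, 25, 79, 99, 91, 89]

After 2 steps: [21, 25, 79, 99, 91, 89]


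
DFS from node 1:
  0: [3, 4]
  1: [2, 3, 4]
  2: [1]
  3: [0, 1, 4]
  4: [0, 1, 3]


Visit 1, push [4, 3, 2]
Visit 2, push []
Visit 3, push [4, 0]
Visit 0, push [4]
Visit 4, push []

DFS order: [1, 2, 3, 0, 4]


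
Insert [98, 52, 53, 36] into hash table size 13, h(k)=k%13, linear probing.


Insert 98: h=7 -> slot 7
Insert 52: h=0 -> slot 0
Insert 53: h=1 -> slot 1
Insert 36: h=10 -> slot 10

Table: [52, 53, None, None, None, None, None, 98, None, None, 36, None, None]


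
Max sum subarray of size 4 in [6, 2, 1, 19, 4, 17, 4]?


[0:4]: 28
[1:5]: 26
[2:6]: 41
[3:7]: 44

Max: 44 at [3:7]


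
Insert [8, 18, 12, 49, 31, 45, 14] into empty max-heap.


Insert 8: [8]
Insert 18: [18, 8]
Insert 12: [18, 8, 12]
Insert 49: [49, 18, 12, 8]
Insert 31: [49, 31, 12, 8, 18]
Insert 45: [49, 31, 45, 8, 18, 12]
Insert 14: [49, 31, 45, 8, 18, 12, 14]

Final heap: [49, 31, 45, 8, 18, 12, 14]


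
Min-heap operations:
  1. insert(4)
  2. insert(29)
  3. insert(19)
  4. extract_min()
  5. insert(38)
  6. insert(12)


insert(4) -> [4]
insert(29) -> [4, 29]
insert(19) -> [4, 29, 19]
extract_min()->4, [19, 29]
insert(38) -> [19, 29, 38]
insert(12) -> [12, 19, 38, 29]

Final heap: [12, 19, 38, 29]


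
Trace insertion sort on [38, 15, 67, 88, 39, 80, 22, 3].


Initial: [38, 15, 67, 88, 39, 80, 22, 3]
Insert 15: [15, 38, 67, 88, 39, 80, 22, 3]
Insert 67: [15, 38, 67, 88, 39, 80, 22, 3]
Insert 88: [15, 38, 67, 88, 39, 80, 22, 3]
Insert 39: [15, 38, 39, 67, 88, 80, 22, 3]
Insert 80: [15, 38, 39, 67, 80, 88, 22, 3]
Insert 22: [15, 22, 38, 39, 67, 80, 88, 3]
Insert 3: [3, 15, 22, 38, 39, 67, 80, 88]

Sorted: [3, 15, 22, 38, 39, 67, 80, 88]


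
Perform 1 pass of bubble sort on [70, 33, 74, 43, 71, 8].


Initial: [70, 33, 74, 43, 71, 8]
Pass 1: [33, 70, 43, 71, 8, 74] (4 swaps)

After 1 pass: [33, 70, 43, 71, 8, 74]


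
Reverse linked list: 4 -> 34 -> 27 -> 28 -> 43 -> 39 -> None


Step 1: curr=4, set curr.next=prev(None) | reversed so far: 4
Step 2: curr=34, set curr.next=prev(4) | reversed so far: 34 -> 4
Step 3: curr=27, set curr.next=prev(34) | reversed so far: 27 -> 34 -> 4
Step 4: curr=28, set curr.next=prev(27) | reversed so far: 28 -> 27 -> 34 -> 4
Step 5: curr=43, set curr.next=prev(28) | reversed so far: 43 -> 28 -> 27 -> 34 -> 4
Step 6: curr=39, set curr.next=prev(43) | reversed so far: 39 -> 43 -> 28 -> 27 -> 34 -> 4

39 -> 43 -> 28 -> 27 -> 34 -> 4 -> None


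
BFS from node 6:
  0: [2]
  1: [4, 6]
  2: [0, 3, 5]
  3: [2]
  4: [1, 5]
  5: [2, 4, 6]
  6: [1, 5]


Visit 6, enqueue [1, 5]
Visit 1, enqueue [4]
Visit 5, enqueue [2]
Visit 4, enqueue []
Visit 2, enqueue [0, 3]
Visit 0, enqueue []
Visit 3, enqueue []

BFS order: [6, 1, 5, 4, 2, 0, 3]


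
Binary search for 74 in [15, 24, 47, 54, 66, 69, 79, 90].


Step 1: lo=0, hi=7, mid=3, val=54
Step 2: lo=4, hi=7, mid=5, val=69
Step 3: lo=6, hi=7, mid=6, val=79

Not found


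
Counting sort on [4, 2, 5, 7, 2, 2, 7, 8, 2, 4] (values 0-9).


Input: [4, 2, 5, 7, 2, 2, 7, 8, 2, 4]
Counts: [0, 0, 4, 0, 2, 1, 0, 2, 1, 0]

Sorted: [2, 2, 2, 2, 4, 4, 5, 7, 7, 8]


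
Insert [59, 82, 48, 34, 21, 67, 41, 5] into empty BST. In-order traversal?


Insert 59: root
Insert 82: R from 59
Insert 48: L from 59
Insert 34: L from 59 -> L from 48
Insert 21: L from 59 -> L from 48 -> L from 34
Insert 67: R from 59 -> L from 82
Insert 41: L from 59 -> L from 48 -> R from 34
Insert 5: L from 59 -> L from 48 -> L from 34 -> L from 21

In-order: [5, 21, 34, 41, 48, 59, 67, 82]


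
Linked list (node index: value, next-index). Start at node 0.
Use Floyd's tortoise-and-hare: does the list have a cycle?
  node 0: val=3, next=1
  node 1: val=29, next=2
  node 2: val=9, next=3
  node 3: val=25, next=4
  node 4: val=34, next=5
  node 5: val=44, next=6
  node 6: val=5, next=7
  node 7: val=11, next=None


Floyd's tortoise (slow, +1) and hare (fast, +2):
  init: slow=0, fast=0
  step 1: slow=1, fast=2
  step 2: slow=2, fast=4
  step 3: slow=3, fast=6
  step 4: fast 6->7->None, no cycle

Cycle: no


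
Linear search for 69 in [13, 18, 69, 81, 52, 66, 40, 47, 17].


i=0: 13!=69
i=1: 18!=69
i=2: 69==69 found!

Found at 2, 3 comps


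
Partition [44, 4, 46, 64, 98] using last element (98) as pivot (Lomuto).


Pivot: 98
  44 <= 98: advance i (no swap)
  4 <= 98: advance i (no swap)
  46 <= 98: advance i (no swap)
  64 <= 98: advance i (no swap)
Place pivot at 4: [44, 4, 46, 64, 98]

Partitioned: [44, 4, 46, 64, 98]


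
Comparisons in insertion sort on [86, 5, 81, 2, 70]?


Algorithm: insertion sort
Input: [86, 5, 81, 2, 70]
Sorted: [2, 5, 70, 81, 86]

9


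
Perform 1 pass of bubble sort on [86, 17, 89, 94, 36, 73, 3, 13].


Initial: [86, 17, 89, 94, 36, 73, 3, 13]
Pass 1: [17, 86, 89, 36, 73, 3, 13, 94] (5 swaps)

After 1 pass: [17, 86, 89, 36, 73, 3, 13, 94]


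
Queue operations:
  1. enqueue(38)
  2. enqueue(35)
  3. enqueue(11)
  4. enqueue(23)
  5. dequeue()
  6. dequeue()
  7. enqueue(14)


enqueue(38) -> [38]
enqueue(35) -> [38, 35]
enqueue(11) -> [38, 35, 11]
enqueue(23) -> [38, 35, 11, 23]
dequeue()->38, [35, 11, 23]
dequeue()->35, [11, 23]
enqueue(14) -> [11, 23, 14]

Final queue: [11, 23, 14]


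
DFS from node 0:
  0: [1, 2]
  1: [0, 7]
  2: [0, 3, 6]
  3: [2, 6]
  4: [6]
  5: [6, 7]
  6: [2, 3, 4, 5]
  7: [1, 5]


Visit 0, push [2, 1]
Visit 1, push [7]
Visit 7, push [5]
Visit 5, push [6]
Visit 6, push [4, 3, 2]
Visit 2, push [3]
Visit 3, push []
Visit 4, push []

DFS order: [0, 1, 7, 5, 6, 2, 3, 4]


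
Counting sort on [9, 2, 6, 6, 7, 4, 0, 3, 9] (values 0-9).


Input: [9, 2, 6, 6, 7, 4, 0, 3, 9]
Counts: [1, 0, 1, 1, 1, 0, 2, 1, 0, 2]

Sorted: [0, 2, 3, 4, 6, 6, 7, 9, 9]


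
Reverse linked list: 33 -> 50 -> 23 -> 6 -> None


Step 1: curr=33, set curr.next=prev(None) | reversed so far: 33
Step 2: curr=50, set curr.next=prev(33) | reversed so far: 50 -> 33
Step 3: curr=23, set curr.next=prev(50) | reversed so far: 23 -> 50 -> 33
Step 4: curr=6, set curr.next=prev(23) | reversed so far: 6 -> 23 -> 50 -> 33

6 -> 23 -> 50 -> 33 -> None


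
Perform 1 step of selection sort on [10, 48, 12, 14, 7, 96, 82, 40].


Initial: [10, 48, 12, 14, 7, 96, 82, 40]
Step 1: min=7 at 4
  Swap: [7, 48, 12, 14, 10, 96, 82, 40]

After 1 step: [7, 48, 12, 14, 10, 96, 82, 40]


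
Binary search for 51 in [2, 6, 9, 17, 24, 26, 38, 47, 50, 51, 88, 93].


Step 1: lo=0, hi=11, mid=5, val=26
Step 2: lo=6, hi=11, mid=8, val=50
Step 3: lo=9, hi=11, mid=10, val=88
Step 4: lo=9, hi=9, mid=9, val=51

Found at index 9


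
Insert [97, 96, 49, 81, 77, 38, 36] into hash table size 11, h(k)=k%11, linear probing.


Insert 97: h=9 -> slot 9
Insert 96: h=8 -> slot 8
Insert 49: h=5 -> slot 5
Insert 81: h=4 -> slot 4
Insert 77: h=0 -> slot 0
Insert 38: h=5, 1 probes -> slot 6
Insert 36: h=3 -> slot 3

Table: [77, None, None, 36, 81, 49, 38, None, 96, 97, None]


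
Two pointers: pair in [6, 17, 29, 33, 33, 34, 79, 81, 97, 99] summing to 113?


lo=0(6)+hi=9(99)=105
lo=1(17)+hi=9(99)=116
lo=1(17)+hi=8(97)=114
lo=1(17)+hi=7(81)=98
lo=2(29)+hi=7(81)=110
lo=3(33)+hi=7(81)=114
lo=3(33)+hi=6(79)=112
lo=4(33)+hi=6(79)=112
lo=5(34)+hi=6(79)=113

Yes: 34+79=113


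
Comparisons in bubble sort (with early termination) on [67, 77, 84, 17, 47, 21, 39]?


Algorithm: bubble sort (with early termination)
Input: [67, 77, 84, 17, 47, 21, 39]
Sorted: [17, 21, 39, 47, 67, 77, 84]

20


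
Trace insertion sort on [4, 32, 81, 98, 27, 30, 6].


Initial: [4, 32, 81, 98, 27, 30, 6]
Insert 32: [4, 32, 81, 98, 27, 30, 6]
Insert 81: [4, 32, 81, 98, 27, 30, 6]
Insert 98: [4, 32, 81, 98, 27, 30, 6]
Insert 27: [4, 27, 32, 81, 98, 30, 6]
Insert 30: [4, 27, 30, 32, 81, 98, 6]
Insert 6: [4, 6, 27, 30, 32, 81, 98]

Sorted: [4, 6, 27, 30, 32, 81, 98]


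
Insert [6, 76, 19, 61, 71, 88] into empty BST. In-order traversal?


Insert 6: root
Insert 76: R from 6
Insert 19: R from 6 -> L from 76
Insert 61: R from 6 -> L from 76 -> R from 19
Insert 71: R from 6 -> L from 76 -> R from 19 -> R from 61
Insert 88: R from 6 -> R from 76

In-order: [6, 19, 61, 71, 76, 88]


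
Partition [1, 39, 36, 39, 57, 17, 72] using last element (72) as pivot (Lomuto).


Pivot: 72
  1 <= 72: advance i (no swap)
  39 <= 72: advance i (no swap)
  36 <= 72: advance i (no swap)
  39 <= 72: advance i (no swap)
  57 <= 72: advance i (no swap)
  17 <= 72: advance i (no swap)
Place pivot at 6: [1, 39, 36, 39, 57, 17, 72]

Partitioned: [1, 39, 36, 39, 57, 17, 72]


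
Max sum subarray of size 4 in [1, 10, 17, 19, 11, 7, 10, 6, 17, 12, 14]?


[0:4]: 47
[1:5]: 57
[2:6]: 54
[3:7]: 47
[4:8]: 34
[5:9]: 40
[6:10]: 45
[7:11]: 49

Max: 57 at [1:5]


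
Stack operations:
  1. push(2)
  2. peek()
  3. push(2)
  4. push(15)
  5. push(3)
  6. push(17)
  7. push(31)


push(2) -> [2]
peek()->2
push(2) -> [2, 2]
push(15) -> [2, 2, 15]
push(3) -> [2, 2, 15, 3]
push(17) -> [2, 2, 15, 3, 17]
push(31) -> [2, 2, 15, 3, 17, 31]

Final stack: [2, 2, 15, 3, 17, 31]


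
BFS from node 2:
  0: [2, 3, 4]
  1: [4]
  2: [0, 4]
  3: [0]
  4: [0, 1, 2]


Visit 2, enqueue [0, 4]
Visit 0, enqueue [3]
Visit 4, enqueue [1]
Visit 3, enqueue []
Visit 1, enqueue []

BFS order: [2, 0, 4, 3, 1]


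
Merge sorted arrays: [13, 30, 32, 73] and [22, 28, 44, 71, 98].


Take 13 from A
Take 22 from B
Take 28 from B
Take 30 from A
Take 32 from A
Take 44 from B
Take 71 from B
Take 73 from A

Merged: [13, 22, 28, 30, 32, 44, 71, 73, 98]


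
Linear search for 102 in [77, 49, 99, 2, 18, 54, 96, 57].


i=0: 77!=102
i=1: 49!=102
i=2: 99!=102
i=3: 2!=102
i=4: 18!=102
i=5: 54!=102
i=6: 96!=102
i=7: 57!=102

Not found, 8 comps


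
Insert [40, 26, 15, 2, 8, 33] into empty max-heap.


Insert 40: [40]
Insert 26: [40, 26]
Insert 15: [40, 26, 15]
Insert 2: [40, 26, 15, 2]
Insert 8: [40, 26, 15, 2, 8]
Insert 33: [40, 26, 33, 2, 8, 15]

Final heap: [40, 26, 33, 2, 8, 15]


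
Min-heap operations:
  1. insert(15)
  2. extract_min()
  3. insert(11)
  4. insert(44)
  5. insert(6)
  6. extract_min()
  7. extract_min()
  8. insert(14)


insert(15) -> [15]
extract_min()->15, []
insert(11) -> [11]
insert(44) -> [11, 44]
insert(6) -> [6, 44, 11]
extract_min()->6, [11, 44]
extract_min()->11, [44]
insert(14) -> [14, 44]

Final heap: [14, 44]
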